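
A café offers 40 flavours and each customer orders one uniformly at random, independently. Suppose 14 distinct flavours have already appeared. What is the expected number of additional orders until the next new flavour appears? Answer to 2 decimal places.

1.54

The number of orders until the next new flavour is geometric with success probability 26/40, so its mean is 40/26.
E = 40/26 = 1.538.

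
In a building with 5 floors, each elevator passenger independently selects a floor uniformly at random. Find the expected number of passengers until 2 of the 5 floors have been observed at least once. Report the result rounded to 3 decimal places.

With k distinct floors already seen, the next new one arrives after an expected 5/(5-k) passengers.
Sum over k = 0,...,1: E = 5/5 + 5/4 = 2.2500.

2.250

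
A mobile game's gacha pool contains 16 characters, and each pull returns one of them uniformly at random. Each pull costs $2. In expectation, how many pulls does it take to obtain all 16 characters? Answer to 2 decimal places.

The wait to go from k to k+1 distinct characters is geometric with mean 16/(16-k).
E[T] = 16/16 + 16/15 + 16/14 + ... + 16/2 + 16/1 = 16·H_{16}.
H_{16} = 3.381, so E[T] = 54.092.

54.09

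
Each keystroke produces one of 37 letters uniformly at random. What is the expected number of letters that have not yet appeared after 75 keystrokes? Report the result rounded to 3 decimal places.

4.740

For each letter, P(unseen after 75) = (36/37)^75 = 0.1281.
By linearity of expectation, E[unseen] = 37·(36/37)^75 = 4.7398.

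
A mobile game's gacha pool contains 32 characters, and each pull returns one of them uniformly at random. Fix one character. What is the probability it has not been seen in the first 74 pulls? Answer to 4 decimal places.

On each pull the fixed character fails to appear with probability 31/32.
P(still missing after 74) = (31/32)^74 = 0.09543.

0.0954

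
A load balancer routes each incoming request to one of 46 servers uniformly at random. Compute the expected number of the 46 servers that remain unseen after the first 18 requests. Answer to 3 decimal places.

30.970

For each server, P(unseen after 18) = (45/46)^18 = 0.6733.
By linearity of expectation, E[unseen] = 46·(45/46)^18 = 30.9701.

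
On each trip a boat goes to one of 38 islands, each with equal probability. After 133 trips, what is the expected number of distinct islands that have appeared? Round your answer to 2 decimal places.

36.91

For each island, P(seen in 133 trips) = 1 - (37/38)^133 = 0.971.
By linearity of expectation, E[distinct seen] = 38·(1 - (37/38)^133) = 36.905.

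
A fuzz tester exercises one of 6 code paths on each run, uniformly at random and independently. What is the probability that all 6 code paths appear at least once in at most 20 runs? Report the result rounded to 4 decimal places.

0.8480

By inclusion–exclusion over which code paths are missing,
P(all seen) = Σ_{j=0}^{6} (-1)^j C(6,j)((6-j)/6)^20
= 1.00000 - 0.15650 + 0.00451 - 0.00002 + 0.00000 - 0.00000 + 0.00000
= 0.84799.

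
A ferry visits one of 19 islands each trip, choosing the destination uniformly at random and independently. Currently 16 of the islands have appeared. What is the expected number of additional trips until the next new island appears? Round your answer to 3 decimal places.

6.333

The number of trips until the next new island is geometric with success probability 3/19, so its mean is 19/3.
E = 19/3 = 6.3333.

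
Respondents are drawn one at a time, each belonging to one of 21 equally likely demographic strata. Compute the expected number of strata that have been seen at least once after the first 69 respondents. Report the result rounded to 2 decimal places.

20.28

For each stratum, P(seen in 69 respondents) = 1 - (20/21)^69 = 0.965.
By linearity of expectation, E[distinct seen] = 21·(1 - (20/21)^69) = 20.275.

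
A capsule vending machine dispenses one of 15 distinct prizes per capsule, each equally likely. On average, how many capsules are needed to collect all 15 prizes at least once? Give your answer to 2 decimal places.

49.77

After k distinct prizes have appeared, the next capsule gives a new one with probability (15-k)/15, so the expected wait for the (k+1)-th is 15/(15-k).
E[T] = 15/15 + 15/14 + 15/13 + ... + 15/2 + 15/1 = 15·H_{15}.
H_{15} = 3.318, so E[T] = 49.773.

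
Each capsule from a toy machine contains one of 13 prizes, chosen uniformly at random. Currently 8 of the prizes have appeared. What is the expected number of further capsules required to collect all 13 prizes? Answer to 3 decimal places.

29.683

The wait to go from k to k+1 distinct prizes is geometric with mean 13/(13-k).
Sum over k = 8,...,12: E = 13/5 + 13/4 + 13/3 + 13/2 + 13/1 = 29.6833.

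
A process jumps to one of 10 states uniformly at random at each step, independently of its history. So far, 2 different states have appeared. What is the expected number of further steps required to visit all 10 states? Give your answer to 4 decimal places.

With k distinct states already seen, the next new one takes an expected 10/(10-k) steps.
Sum over k = 2,...,9: E = 10/8 + 10/7 + 10/6 + ... + 10/2 + 10/1 = 27.17857.

27.1786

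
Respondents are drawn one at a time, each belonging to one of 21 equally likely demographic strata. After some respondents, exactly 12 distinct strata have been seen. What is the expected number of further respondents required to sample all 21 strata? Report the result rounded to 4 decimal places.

With k distinct strata already seen, the next new one takes an expected 21/(21-k) respondents.
Sum over k = 12,...,20: E = 21/9 + 21/8 + 21/7 + ... + 21/2 + 21/1 = 59.40833.

59.4083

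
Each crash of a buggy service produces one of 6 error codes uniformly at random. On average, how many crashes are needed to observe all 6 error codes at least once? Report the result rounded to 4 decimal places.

The wait to go from k to k+1 distinct error codes is geometric with mean 6/(6-k).
E[T] = 6/6 + 6/5 + 6/4 + 6/3 + 6/2 + 6/1 = 6·H_{6}.
H_{6} = 2.45000, so E[T] = 14.70000.

14.7000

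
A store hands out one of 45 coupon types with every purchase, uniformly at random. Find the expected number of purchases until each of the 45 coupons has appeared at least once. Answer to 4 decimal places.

197.7727

After k distinct coupons have appeared, the next purchase gives a new one with probability (45-k)/45, so the expected wait for the (k+1)-th is 45/(45-k).
E[T] = 45/45 + 45/44 + 45/43 + ... + 45/2 + 45/1 = 45·H_{45}.
H_{45} = 4.39495, so E[T] = 197.77267.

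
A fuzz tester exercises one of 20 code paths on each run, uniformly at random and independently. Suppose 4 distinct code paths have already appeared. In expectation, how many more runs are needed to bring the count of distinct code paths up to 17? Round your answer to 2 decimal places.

30.95

With k distinct code paths already seen, the next new one takes an expected 20/(20-k) runs.
Sum over k = 4,...,16: E = 20/16 + 20/15 + 20/14 + ... + 20/5 + 20/4 = 30.948.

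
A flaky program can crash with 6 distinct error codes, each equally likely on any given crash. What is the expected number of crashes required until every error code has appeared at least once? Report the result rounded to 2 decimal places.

Split into phases: going from k distinct to k+1 distinct takes on average 6/(6-k) crashes.
E[T] = 6/6 + 6/5 + 6/4 + 6/3 + 6/2 + 6/1 = 6·H_{6}.
H_{6} = 2.450, so E[T] = 14.700.

14.70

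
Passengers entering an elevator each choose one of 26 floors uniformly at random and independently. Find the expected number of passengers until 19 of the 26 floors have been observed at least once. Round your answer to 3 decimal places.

Going from k to k+1 distinct takes a geometric number of passengers with mean 26/(26-k).
Sum over k = 0,...,18: E = 26/26 + 26/25 + 26/24 + ... + 26/9 + 26/8 = 32.8006.

32.801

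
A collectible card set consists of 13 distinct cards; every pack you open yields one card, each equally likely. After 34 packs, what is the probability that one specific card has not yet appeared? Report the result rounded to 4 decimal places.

On each pack the fixed card fails to appear with probability 12/13.
P(still missing after 34) = (12/13)^34 = 0.06578.

0.0658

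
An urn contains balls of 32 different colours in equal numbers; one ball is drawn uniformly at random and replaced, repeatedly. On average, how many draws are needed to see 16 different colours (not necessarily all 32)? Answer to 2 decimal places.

With k distinct colours already seen, the next new one arrives after an expected 32/(32-k) draws.
Sum over k = 0,...,15: E = 32/32 + 32/31 + 32/30 + ... + 32/18 + 32/17 = 21.689.

21.69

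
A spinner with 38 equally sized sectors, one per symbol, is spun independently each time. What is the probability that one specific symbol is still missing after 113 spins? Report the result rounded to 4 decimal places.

0.0491

Each spin misses the fixed symbol with probability (38-1)/38 = 37/38, independently.
P(still missing after 113) = (37/38)^113 = 0.04912.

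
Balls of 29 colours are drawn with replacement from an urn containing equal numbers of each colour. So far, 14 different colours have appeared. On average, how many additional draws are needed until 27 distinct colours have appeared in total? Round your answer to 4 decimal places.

52.7286

From k distinct to k+1 distinct takes on average 29/(29-k) draws.
Sum over k = 14,...,26: E = 29/15 + 29/14 + 29/13 + ... + 29/4 + 29/3 = 52.72864.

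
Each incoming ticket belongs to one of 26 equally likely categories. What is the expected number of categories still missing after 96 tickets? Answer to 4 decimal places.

For each category, P(unseen after 96) = (25/26)^96 = 0.02316.
By linearity of expectation, E[unseen] = 26·(25/26)^96 = 0.60224.

0.6022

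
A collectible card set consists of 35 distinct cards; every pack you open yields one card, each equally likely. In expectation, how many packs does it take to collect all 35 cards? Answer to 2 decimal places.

After k distinct cards have appeared, the next pack gives a new one with probability (35-k)/35, so the expected wait for the (k+1)-th is 35/(35-k).
E[T] = 35/35 + 35/34 + 35/33 + ... + 35/2 + 35/1 = 35·H_{35}.
H_{35} = 4.147, so E[T] = 145.137.

145.14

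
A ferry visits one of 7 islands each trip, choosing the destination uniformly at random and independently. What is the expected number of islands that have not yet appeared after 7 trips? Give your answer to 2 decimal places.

2.38

For each island, P(unseen after 7) = (6/7)^7 = 0.340.
By linearity of expectation, E[unseen] = 7·(6/7)^7 = 2.379.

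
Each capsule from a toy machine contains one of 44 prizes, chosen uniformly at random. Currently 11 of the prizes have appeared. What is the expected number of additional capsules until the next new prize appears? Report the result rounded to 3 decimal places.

1.333

The number of capsules until the next new prize is geometric with success probability 33/44, so its mean is 44/33.
E = 44/33 = 1.3333.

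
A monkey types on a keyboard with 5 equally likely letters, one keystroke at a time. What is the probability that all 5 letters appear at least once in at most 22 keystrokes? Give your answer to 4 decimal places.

By inclusion–exclusion over which letters are missing,
P(all seen) = Σ_{j=0}^{5} (-1)^j C(5,j)((5-j)/5)^22
= 1.00000 - 0.03689 + 0.00013 - 0.00000 + 0.00000 - 0.00000
= 0.96324.

0.9632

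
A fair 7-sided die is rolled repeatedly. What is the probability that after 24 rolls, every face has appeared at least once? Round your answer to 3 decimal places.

Let A_i be the event that face i is missing after 24 rolls. By inclusion–exclusion on the A_i,
P(all seen) = Σ_{j=0}^{7} (-1)^j C(7,j)((7-j)/7)^24
= 1.0000 - 0.1731 + 0.0065 - 0.0001 + 0.0000 - 0.0000 + 0.0000 - 0.0000
= 0.8334.

0.833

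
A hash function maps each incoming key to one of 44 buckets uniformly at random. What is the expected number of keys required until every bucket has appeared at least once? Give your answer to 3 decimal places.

192.400

The wait to go from k to k+1 distinct buckets is geometric with mean 44/(44-k).
E[T] = 44/44 + 44/43 + 44/42 + ... + 44/2 + 44/1 = 44·H_{44}.
H_{44} = 4.3727, so E[T] = 192.3999.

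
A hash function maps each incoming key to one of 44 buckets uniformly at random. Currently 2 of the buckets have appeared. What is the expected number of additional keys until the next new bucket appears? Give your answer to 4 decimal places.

1.0476

The number of keys until the next new bucket is geometric with success probability 42/44, so its mean is 44/42.
E = 44/42 = 1.04762.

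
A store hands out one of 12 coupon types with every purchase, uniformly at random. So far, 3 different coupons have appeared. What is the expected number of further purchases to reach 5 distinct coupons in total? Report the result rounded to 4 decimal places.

2.8333

From k distinct to k+1 distinct takes on average 12/(12-k) purchases.
Sum over k = 3,...,4: E = 12/9 + 12/8 = 2.83333.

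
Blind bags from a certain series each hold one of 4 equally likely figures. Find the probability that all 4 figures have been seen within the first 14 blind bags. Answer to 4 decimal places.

0.9291

Let A_i be the event that figure i is missing after 14 blind bags. By inclusion–exclusion on the A_i,
P(all seen) = Σ_{j=0}^{4} (-1)^j C(4,j)((4-j)/4)^14
= 1.00000 - 0.07127 + 0.00037 - 0.00000 + 0.00000
= 0.92909.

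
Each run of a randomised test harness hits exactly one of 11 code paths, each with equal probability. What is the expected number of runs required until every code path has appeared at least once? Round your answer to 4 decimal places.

33.2187

After k distinct code paths have appeared, the next run gives a new one with probability (11-k)/11, so the expected wait for the (k+1)-th is 11/(11-k).
E[T] = 11/11 + 11/10 + 11/9 + ... + 11/2 + 11/1 = 11·H_{11}.
H_{11} = 3.01988, so E[T] = 33.21865.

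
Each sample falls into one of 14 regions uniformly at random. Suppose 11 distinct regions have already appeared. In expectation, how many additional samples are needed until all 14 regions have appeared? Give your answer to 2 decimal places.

From k distinct to k+1 distinct takes on average 14/(14-k) samples.
Sum over k = 11,...,13: E = 14/3 + 14/2 + 14/1 = 25.667.

25.67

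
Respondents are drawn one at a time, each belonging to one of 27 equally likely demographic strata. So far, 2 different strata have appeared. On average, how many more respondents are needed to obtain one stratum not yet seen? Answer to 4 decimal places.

Each respondent yields a new stratum with probability (27-2)/27 = 25/27, so the wait is geometric with mean 27/25.
E = 27/25 = 1.08000.

1.0800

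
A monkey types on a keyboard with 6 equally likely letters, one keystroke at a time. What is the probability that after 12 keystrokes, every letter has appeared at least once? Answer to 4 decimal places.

Let A_i be the event that letter i is missing after 12 keystrokes. By inclusion–exclusion on the A_i,
P(all seen) = Σ_{j=0}^{6} (-1)^j C(6,j)((6-j)/6)^12
= 1.00000 - 0.67294 + 0.11561 - 0.00488 + 0.00003 - 0.00000 + 0.00000
= 0.43782.

0.4378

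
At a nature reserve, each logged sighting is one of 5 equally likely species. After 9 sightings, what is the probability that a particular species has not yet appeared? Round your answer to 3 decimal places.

0.134

On each sighting the fixed species fails to appear with probability 4/5.
P(still missing after 9) = (4/5)^9 = 0.1342.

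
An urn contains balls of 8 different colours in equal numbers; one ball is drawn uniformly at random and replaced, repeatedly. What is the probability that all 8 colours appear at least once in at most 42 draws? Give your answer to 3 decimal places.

0.971

Let A_i be the event that colour i is missing after 42 draws. By inclusion–exclusion on the A_i,
P(all seen) = Σ_{j=0}^{8} (-1)^j C(8,j)((8-j)/8)^42
= 1.0000 - 0.0293 + 0.0002 - 0.0000 + 0.0000 - 0.0000 + 0.0000 - 0.0000 + 0.0000
= 0.9708.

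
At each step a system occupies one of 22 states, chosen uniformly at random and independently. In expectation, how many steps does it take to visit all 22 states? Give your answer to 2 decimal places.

81.20

The wait to go from k to k+1 distinct states is geometric with mean 22/(22-k).
E[T] = 22/22 + 22/21 + 22/20 + ... + 22/2 + 22/1 = 22·H_{22}.
H_{22} = 3.691, so E[T] = 81.198.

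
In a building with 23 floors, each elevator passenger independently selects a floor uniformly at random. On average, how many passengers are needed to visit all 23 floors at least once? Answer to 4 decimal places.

85.8887

Split into phases: going from k distinct to k+1 distinct takes on average 23/(23-k) passengers.
E[T] = 23/23 + 23/22 + 23/21 + ... + 23/2 + 23/1 = 23·H_{23}.
H_{23} = 3.73429, so E[T] = 85.88870.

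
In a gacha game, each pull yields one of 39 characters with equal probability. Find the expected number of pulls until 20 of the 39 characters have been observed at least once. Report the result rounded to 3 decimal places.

Going from k to k+1 distinct takes a geometric number of pulls with mean 39/(39-k).
Sum over k = 0,...,19: E = 39/39 + 39/38 + 39/37 + ... + 39/21 + 39/20 = 27.5263.

27.526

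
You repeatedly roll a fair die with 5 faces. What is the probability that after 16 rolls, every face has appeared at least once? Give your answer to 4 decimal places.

Let A_i be the event that face i is missing after 16 rolls. By inclusion–exclusion on the A_i,
P(all seen) = Σ_{j=0}^{5} (-1)^j C(5,j)((5-j)/5)^16
= 1.00000 - 0.14074 + 0.00282 - 0.00000 + 0.00000 - 0.00000
= 0.86208.

0.8621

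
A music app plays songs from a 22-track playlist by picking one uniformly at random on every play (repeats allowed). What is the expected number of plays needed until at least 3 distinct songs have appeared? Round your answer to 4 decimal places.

3.1476

Going from k to k+1 distinct takes a geometric number of plays with mean 22/(22-k).
Sum over k = 0,...,2: E = 22/22 + 22/21 + 22/20 = 3.14762.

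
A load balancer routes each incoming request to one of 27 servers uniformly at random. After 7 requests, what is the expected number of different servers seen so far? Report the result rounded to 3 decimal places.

For each server, P(seen in 7 requests) = 1 - (26/27)^7 = 0.2322.
By linearity of expectation, E[distinct seen] = 27·(1 - (26/27)^7) = 6.2685.

6.268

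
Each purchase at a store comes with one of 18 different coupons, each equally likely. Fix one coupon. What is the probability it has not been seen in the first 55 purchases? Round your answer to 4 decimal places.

On each purchase the fixed coupon fails to appear with probability 17/18.
P(still missing after 55) = (17/18)^55 = 0.04312.

0.0431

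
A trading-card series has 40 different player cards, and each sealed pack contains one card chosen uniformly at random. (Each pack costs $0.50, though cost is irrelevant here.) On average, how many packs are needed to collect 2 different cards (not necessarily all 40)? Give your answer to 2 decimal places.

With k distinct cards already seen, the next new one arrives after an expected 40/(40-k) packs.
Sum over k = 0,...,1: E = 40/40 + 40/39 = 2.026.

2.03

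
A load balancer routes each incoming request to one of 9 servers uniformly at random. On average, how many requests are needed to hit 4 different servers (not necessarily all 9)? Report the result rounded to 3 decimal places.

4.911

With k distinct servers already seen, the next new one arrives after an expected 9/(9-k) requests.
Sum over k = 0,...,3: E = 9/9 + 9/8 + 9/7 + 9/6 = 4.9107.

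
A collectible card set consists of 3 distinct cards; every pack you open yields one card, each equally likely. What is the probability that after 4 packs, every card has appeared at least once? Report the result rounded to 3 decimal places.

By inclusion–exclusion over which cards are missing,
P(all seen) = Σ_{j=0}^{3} (-1)^j C(3,j)((3-j)/3)^4
= 1.0000 - 0.5926 + 0.0370 - 0.0000
= 0.4444.

0.444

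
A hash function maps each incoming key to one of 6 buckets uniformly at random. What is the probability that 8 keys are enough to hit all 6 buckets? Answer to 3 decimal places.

0.114

By inclusion–exclusion over which buckets are missing,
P(all seen) = Σ_{j=0}^{6} (-1)^j C(6,j)((6-j)/6)^8
= 1.0000 - 1.3954 + 0.5853 - 0.0781 + 0.0023 - 0.0000 + 0.0000
= 0.1140.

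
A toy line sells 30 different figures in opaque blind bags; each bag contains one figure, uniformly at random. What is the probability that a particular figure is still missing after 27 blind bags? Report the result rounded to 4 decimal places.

0.4004

On each blind bag the fixed figure fails to appear with probability 29/30.
P(still missing after 27) = (29/30)^27 = 0.40038.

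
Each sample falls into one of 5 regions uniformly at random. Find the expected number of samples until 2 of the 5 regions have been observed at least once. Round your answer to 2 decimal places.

2.25

With k distinct regions already seen, the next new one arrives after an expected 5/(5-k) samples.
Sum over k = 0,...,1: E = 5/5 + 5/4 = 2.250.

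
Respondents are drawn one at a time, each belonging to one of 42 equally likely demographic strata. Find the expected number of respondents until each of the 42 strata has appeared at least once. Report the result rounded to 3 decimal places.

181.723

The wait to go from k to k+1 distinct strata is geometric with mean 42/(42-k).
E[T] = 42/42 + 42/41 + 42/40 + ... + 42/2 + 42/1 = 42·H_{42}.
H_{42} = 4.3267, so E[T] = 181.7232.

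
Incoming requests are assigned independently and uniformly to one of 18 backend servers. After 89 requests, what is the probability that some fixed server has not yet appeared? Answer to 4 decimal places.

Each request misses the fixed server with probability (18-1)/18 = 17/18, independently.
P(still missing after 89) = (17/18)^89 = 0.00618.

0.0062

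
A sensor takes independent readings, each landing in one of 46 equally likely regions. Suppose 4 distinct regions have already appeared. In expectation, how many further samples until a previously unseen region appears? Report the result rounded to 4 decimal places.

Each sample yields a new region with probability (46-4)/46 = 42/46, so the wait is geometric with mean 46/42.
E = 46/42 = 1.09524.

1.0952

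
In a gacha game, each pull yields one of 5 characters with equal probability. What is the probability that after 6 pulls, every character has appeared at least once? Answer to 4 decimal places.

0.1152

By inclusion–exclusion over which characters are missing,
P(all seen) = Σ_{j=0}^{5} (-1)^j C(5,j)((5-j)/5)^6
= 1.00000 - 1.31072 + 0.46656 - 0.04096 + 0.00032 - 0.00000
= 0.11520.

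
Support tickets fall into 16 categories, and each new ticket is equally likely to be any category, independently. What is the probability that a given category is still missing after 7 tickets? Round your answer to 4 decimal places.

On each ticket the fixed category fails to appear with probability 15/16.
P(still missing after 7) = (15/16)^7 = 0.63650.

0.6365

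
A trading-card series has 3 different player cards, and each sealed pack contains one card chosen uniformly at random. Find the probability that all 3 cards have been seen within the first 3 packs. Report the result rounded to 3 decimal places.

By inclusion–exclusion over which cards are missing,
P(all seen) = Σ_{j=0}^{3} (-1)^j C(3,j)((3-j)/3)^3
= 1.0000 - 0.8889 + 0.1111 - 0.0000
= 0.2222.

0.222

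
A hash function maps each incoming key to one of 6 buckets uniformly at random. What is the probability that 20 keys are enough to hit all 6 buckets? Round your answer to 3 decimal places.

By inclusion–exclusion over which buckets are missing,
P(all seen) = Σ_{j=0}^{6} (-1)^j C(6,j)((6-j)/6)^20
= 1.0000 - 0.1565 + 0.0045 - 0.0000 + 0.0000 - 0.0000 + 0.0000
= 0.8480.

0.848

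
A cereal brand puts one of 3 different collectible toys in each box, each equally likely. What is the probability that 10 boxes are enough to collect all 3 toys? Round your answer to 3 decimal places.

0.948

By inclusion–exclusion over which toys are missing,
P(all seen) = Σ_{j=0}^{3} (-1)^j C(3,j)((3-j)/3)^10
= 1.0000 - 0.0520 + 0.0001 - 0.0000
= 0.9480.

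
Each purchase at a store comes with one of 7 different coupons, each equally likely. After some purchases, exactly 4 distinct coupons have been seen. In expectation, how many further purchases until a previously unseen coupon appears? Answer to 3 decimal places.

2.333

The number of purchases until the next new coupon is geometric with success probability 3/7, so its mean is 7/3.
E = 7/3 = 2.3333.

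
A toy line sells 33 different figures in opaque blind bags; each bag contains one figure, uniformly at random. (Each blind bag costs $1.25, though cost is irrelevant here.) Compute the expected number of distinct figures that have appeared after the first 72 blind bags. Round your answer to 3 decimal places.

29.400

For each figure, P(seen in 72 blind bags) = 1 - (32/33)^72 = 0.8909.
By linearity of expectation, E[distinct seen] = 33·(1 - (32/33)^72) = 29.3999.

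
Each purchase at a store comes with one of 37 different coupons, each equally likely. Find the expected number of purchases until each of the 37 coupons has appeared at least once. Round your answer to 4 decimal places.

Split into phases: going from k distinct to k+1 distinct takes on average 37/(37-k) purchases.
E[T] = 37/37 + 37/36 + 37/35 + ... + 37/2 + 37/1 = 37·H_{37}.
H_{37} = 4.20159, so E[T] = 155.45869.

155.4587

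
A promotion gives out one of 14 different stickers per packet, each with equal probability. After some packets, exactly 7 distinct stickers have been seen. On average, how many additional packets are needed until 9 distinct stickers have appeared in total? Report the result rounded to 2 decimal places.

4.33

The wait to go from k to k+1 distinct stickers is geometric with mean 14/(14-k).
Sum over k = 7,...,8: E = 14/7 + 14/6 = 4.333.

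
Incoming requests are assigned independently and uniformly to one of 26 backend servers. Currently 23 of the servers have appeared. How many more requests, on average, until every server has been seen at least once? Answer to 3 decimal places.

47.667

From k distinct to k+1 distinct takes on average 26/(26-k) requests.
Sum over k = 23,...,25: E = 26/3 + 26/2 + 26/1 = 47.6667.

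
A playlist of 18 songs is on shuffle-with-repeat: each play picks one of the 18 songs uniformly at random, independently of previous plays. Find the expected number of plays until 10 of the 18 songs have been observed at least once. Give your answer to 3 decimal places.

13.991

With k distinct songs already seen, the next new one arrives after an expected 18/(18-k) plays.
Sum over k = 0,...,9: E = 18/18 + 18/17 + 18/16 + ... + 18/10 + 18/9 = 13.9905.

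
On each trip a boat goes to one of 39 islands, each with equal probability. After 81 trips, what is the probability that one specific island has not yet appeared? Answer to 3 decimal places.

0.122

On each trip the fixed island fails to appear with probability 38/39.
P(still missing after 81) = (38/39)^81 = 0.1220.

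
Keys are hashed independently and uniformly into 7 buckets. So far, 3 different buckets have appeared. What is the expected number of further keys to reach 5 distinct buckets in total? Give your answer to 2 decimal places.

From k distinct to k+1 distinct takes on average 7/(7-k) keys.
Sum over k = 3,...,4: E = 7/4 + 7/3 = 4.083.

4.08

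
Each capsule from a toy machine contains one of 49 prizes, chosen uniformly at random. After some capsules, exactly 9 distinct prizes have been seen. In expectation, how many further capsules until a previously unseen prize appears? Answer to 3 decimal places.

Each capsule yields a new prize with probability (49-9)/49 = 40/49, so the wait is geometric with mean 49/40.
E = 49/40 = 1.2250.

1.225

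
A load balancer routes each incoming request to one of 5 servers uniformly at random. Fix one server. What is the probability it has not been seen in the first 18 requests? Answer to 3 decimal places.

0.018

On each request the fixed server fails to appear with probability 4/5.
P(still missing after 18) = (4/5)^18 = 0.0180.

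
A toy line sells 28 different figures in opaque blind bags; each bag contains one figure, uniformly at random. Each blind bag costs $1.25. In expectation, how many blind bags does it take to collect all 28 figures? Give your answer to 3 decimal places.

109.961

After k distinct figures have appeared, the next blind bag gives a new one with probability (28-k)/28, so the expected wait for the (k+1)-th is 28/(28-k).
E[T] = 28/28 + 28/27 + 28/26 + ... + 28/2 + 28/1 = 28·H_{28}.
H_{28} = 3.9272, so E[T] = 109.9608.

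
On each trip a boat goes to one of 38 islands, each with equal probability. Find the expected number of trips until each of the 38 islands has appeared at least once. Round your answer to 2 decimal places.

Split into phases: going from k distinct to k+1 distinct takes on average 38/(38-k) trips.
E[T] = 38/38 + 38/37 + 38/36 + ... + 38/2 + 38/1 = 38·H_{38}.
H_{38} = 4.228, so E[T] = 160.660.

160.66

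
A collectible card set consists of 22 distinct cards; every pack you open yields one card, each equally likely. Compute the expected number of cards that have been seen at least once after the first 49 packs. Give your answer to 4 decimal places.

For each card, P(seen in 49 packs) = 1 - (21/22)^49 = 0.89766.
By linearity of expectation, E[distinct seen] = 22·(1 - (21/22)^49) = 19.74858.

19.7486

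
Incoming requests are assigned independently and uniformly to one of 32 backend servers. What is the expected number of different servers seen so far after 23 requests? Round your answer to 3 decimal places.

16.582

For each server, P(seen in 23 requests) = 1 - (31/32)^23 = 0.5182.
By linearity of expectation, E[distinct seen] = 32·(1 - (31/32)^23) = 16.5823.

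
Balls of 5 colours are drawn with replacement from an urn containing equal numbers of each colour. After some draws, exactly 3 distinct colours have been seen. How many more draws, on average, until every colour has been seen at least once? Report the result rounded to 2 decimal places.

7.50

The wait to go from k to k+1 distinct colours is geometric with mean 5/(5-k).
Sum over k = 3,...,4: E = 5/2 + 5/1 = 7.500.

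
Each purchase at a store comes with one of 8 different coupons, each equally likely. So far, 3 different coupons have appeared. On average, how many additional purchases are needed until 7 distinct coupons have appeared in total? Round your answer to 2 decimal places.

The wait to go from k to k+1 distinct coupons is geometric with mean 8/(8-k).
Sum over k = 3,...,6: E = 8/5 + 8/4 + 8/3 + 8/2 = 10.267.

10.27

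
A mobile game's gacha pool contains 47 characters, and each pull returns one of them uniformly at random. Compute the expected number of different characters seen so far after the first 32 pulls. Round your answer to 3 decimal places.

For each character, P(seen in 32 pulls) = 1 - (46/47)^32 = 0.4975.
By linearity of expectation, E[distinct seen] = 47·(1 - (46/47)^32) = 23.3834.

23.383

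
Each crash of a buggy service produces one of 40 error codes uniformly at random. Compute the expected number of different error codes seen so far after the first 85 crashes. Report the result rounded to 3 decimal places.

For each error code, P(seen in 85 crashes) = 1 - (39/40)^85 = 0.8838.
By linearity of expectation, E[distinct seen] = 40·(1 - (39/40)^85) = 35.3500.

35.350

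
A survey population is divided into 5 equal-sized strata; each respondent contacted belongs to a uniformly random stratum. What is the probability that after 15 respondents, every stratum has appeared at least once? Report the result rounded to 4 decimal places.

0.8288

Let A_i be the event that stratum i is missing after 15 respondents. By inclusion–exclusion on the A_i,
P(all seen) = Σ_{j=0}^{5} (-1)^j C(5,j)((5-j)/5)^15
= 1.00000 - 0.17592 + 0.00470 - 0.00001 + 0.00000 - 0.00000
= 0.82877.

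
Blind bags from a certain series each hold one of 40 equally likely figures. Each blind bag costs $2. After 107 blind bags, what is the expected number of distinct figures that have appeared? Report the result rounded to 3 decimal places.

For each figure, P(seen in 107 blind bags) = 1 - (39/40)^107 = 0.9334.
By linearity of expectation, E[distinct seen] = 40·(1 - (39/40)^107) = 37.3359.

37.336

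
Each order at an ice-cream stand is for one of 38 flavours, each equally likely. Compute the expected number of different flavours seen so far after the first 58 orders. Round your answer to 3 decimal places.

29.908

For each flavour, P(seen in 58 orders) = 1 - (37/38)^58 = 0.7871.
By linearity of expectation, E[distinct seen] = 38·(1 - (37/38)^58) = 29.9084.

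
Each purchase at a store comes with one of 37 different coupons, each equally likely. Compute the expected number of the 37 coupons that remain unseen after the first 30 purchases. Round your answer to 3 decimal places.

16.264

For each coupon, P(unseen after 30) = (36/37)^30 = 0.4396.
By linearity of expectation, E[unseen] = 37·(36/37)^30 = 16.2639.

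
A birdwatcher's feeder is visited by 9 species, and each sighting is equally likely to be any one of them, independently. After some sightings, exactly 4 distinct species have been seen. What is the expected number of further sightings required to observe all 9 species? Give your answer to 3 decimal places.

The wait to go from k to k+1 distinct species is geometric with mean 9/(9-k).
Sum over k = 4,...,8: E = 9/5 + 9/4 + 9/3 + 9/2 + 9/1 = 20.5500.

20.550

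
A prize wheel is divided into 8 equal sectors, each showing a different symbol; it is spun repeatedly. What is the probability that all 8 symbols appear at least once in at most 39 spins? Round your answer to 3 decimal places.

0.957

Let A_i be the event that symbol i is missing after 39 spins. By inclusion–exclusion on the A_i,
P(all seen) = Σ_{j=0}^{8} (-1)^j C(8,j)((8-j)/8)^39
= 1.0000 - 0.0438 + 0.0004 - 0.0000 + 0.0000 - 0.0000 + 0.0000 - 0.0000 + 0.0000
= 0.9566.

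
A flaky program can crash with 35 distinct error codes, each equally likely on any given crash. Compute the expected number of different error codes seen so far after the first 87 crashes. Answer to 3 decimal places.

For each error code, P(seen in 87 crashes) = 1 - (34/35)^87 = 0.9197.
By linearity of expectation, E[distinct seen] = 35·(1 - (34/35)^87) = 32.1893.

32.189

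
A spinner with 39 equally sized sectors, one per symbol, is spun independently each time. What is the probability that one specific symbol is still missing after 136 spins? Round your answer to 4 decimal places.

On each spin the fixed symbol fails to appear with probability 38/39.
P(still missing after 136) = (38/39)^136 = 0.02923.

0.0292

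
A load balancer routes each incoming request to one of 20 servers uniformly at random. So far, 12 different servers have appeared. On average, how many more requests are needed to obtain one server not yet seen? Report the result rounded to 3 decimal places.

2.500

The number of requests until the next new server is geometric with success probability 8/20, so its mean is 20/8.
E = 20/8 = 2.5000.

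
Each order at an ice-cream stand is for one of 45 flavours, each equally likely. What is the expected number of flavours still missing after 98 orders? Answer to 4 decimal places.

For each flavour, P(unseen after 98) = (44/45)^98 = 0.11054.
By linearity of expectation, E[unseen] = 45·(44/45)^98 = 4.97449.

4.9745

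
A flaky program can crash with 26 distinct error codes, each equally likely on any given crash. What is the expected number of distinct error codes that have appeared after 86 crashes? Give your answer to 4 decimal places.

25.1085

For each error code, P(seen in 86 crashes) = 1 - (25/26)^86 = 0.96571.
By linearity of expectation, E[distinct seen] = 26·(1 - (25/26)^86) = 25.10853.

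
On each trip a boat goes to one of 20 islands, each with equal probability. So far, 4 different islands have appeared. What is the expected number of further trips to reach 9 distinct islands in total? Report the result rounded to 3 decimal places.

From k distinct to k+1 distinct takes on average 20/(20-k) trips.
Sum over k = 4,...,8: E = 20/16 + 20/15 + 20/14 + 20/13 + 20/12 = 7.2170.

7.217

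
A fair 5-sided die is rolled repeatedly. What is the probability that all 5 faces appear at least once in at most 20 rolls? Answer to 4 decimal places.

By inclusion–exclusion over which faces are missing,
P(all seen) = Σ_{j=0}^{5} (-1)^j C(5,j)((5-j)/5)^20
= 1.00000 - 0.05765 + 0.00037 - 0.00000 + 0.00000 - 0.00000
= 0.94272.

0.9427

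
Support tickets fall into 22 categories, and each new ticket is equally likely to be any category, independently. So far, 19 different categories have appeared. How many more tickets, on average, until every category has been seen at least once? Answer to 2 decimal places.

From k distinct to k+1 distinct takes on average 22/(22-k) tickets.
Sum over k = 19,...,21: E = 22/3 + 22/2 + 22/1 = 40.333.

40.33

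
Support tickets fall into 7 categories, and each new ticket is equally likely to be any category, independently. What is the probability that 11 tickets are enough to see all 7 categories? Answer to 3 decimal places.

0.163

Let A_i be the event that category i is missing after 11 tickets. By inclusion–exclusion on the A_i,
P(all seen) = Σ_{j=0}^{7} (-1)^j C(7,j)((7-j)/7)^11
= 1.0000 - 1.2843 + 0.5186 - 0.0742 + 0.0031 - 0.0000 + 0.0000 - 0.0000
= 0.1631.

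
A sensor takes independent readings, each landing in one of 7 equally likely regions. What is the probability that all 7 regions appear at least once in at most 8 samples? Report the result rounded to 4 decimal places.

Let A_i be the event that region i is missing after 8 samples. By inclusion–exclusion on the A_i,
P(all seen) = Σ_{j=0}^{7} (-1)^j C(7,j)((7-j)/7)^8
= 1.00000 - 2.03950 + 1.42297 - 0.39789 + 0.03983 - 0.00093 + 0.00000 - 0.00000
= 0.02448.

0.0245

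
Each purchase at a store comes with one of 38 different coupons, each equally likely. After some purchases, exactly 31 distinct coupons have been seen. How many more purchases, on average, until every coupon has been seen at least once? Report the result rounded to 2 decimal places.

98.53

With k distinct coupons already seen, the next new one takes an expected 38/(38-k) purchases.
Sum over k = 31,...,37: E = 38/7 + 38/6 + 38/5 + ... + 38/2 + 38/1 = 98.529.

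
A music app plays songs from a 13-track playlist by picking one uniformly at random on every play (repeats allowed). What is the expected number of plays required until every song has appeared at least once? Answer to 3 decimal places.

41.342

After k distinct songs have appeared, the next play gives a new one with probability (13-k)/13, so the expected wait for the (k+1)-th is 13/(13-k).
E[T] = 13/13 + 13/12 + 13/11 + ... + 13/2 + 13/1 = 13·H_{13}.
H_{13} = 3.1801, so E[T] = 41.3417.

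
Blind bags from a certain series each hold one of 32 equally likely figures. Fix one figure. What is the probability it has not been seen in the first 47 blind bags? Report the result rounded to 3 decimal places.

0.225

Each blind bag misses the fixed figure with probability (32-1)/32 = 31/32, independently.
P(still missing after 47) = (31/32)^47 = 0.2249.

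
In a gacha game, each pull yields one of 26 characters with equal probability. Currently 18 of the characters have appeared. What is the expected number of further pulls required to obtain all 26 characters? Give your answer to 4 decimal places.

With k distinct characters already seen, the next new one takes an expected 26/(26-k) pulls.
Sum over k = 18,...,25: E = 26/8 + 26/7 + 26/6 + ... + 26/2 + 26/1 = 70.66429.

70.6643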